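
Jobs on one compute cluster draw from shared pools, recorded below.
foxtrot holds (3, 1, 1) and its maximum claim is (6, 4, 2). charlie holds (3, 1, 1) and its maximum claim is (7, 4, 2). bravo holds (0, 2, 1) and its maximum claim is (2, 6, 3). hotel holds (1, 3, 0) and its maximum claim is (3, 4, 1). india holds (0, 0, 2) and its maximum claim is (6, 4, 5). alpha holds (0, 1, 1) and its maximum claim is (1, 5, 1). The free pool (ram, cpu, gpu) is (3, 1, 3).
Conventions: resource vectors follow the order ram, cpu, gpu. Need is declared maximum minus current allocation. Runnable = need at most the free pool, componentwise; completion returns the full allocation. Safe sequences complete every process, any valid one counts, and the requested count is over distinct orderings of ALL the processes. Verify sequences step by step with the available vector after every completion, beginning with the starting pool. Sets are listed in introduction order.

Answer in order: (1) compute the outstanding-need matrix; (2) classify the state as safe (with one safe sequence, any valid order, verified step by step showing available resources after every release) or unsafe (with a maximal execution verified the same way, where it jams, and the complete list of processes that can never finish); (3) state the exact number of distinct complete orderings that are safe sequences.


(1) Need matrix, components ordered ram, cpu, gpu:
  foxtrot: (3, 3, 1)
  charlie: (4, 3, 1)
  bravo: (2, 4, 2)
  hotel: (2, 1, 1)
  india: (6, 4, 3)
  alpha: (1, 4, 0)
(2) SAFE — a valid safe sequence is hotel, foxtrot, charlie, alpha, india, bravo.
Key observation: the first exact fit in this order is hotel — it needs (2, 1, 1) with (3, 1, 3) free, meeting a requested resource to the last unit.
Walking it through:
  pool = (3, 1, 3)
  hotel needs (2, 1, 1) <= (3, 1, 3) -> finishes; pool += (1, 3, 0) = (4, 4, 3)
  foxtrot needs (3, 3, 1) <= (4, 4, 3) -> finishes; pool += (3, 1, 1) = (7, 5, 4)
  charlie needs (4, 3, 1) <= (7, 5, 4) -> finishes; pool += (3, 1, 1) = (10, 6, 5)
  alpha needs (1, 4, 0) <= (10, 6, 5) -> finishes; pool += (0, 1, 1) = (10, 7, 6)
  india needs (6, 4, 3) <= (10, 7, 6) -> finishes; pool += (0, 0, 2) = (10, 7, 8)
  bravo needs (2, 4, 2) <= (10, 7, 8) -> finishes; pool += (0, 2, 1) = (10, 9, 9)
(3) The exact count: 80 of the possible complete orderings are safe sequences.


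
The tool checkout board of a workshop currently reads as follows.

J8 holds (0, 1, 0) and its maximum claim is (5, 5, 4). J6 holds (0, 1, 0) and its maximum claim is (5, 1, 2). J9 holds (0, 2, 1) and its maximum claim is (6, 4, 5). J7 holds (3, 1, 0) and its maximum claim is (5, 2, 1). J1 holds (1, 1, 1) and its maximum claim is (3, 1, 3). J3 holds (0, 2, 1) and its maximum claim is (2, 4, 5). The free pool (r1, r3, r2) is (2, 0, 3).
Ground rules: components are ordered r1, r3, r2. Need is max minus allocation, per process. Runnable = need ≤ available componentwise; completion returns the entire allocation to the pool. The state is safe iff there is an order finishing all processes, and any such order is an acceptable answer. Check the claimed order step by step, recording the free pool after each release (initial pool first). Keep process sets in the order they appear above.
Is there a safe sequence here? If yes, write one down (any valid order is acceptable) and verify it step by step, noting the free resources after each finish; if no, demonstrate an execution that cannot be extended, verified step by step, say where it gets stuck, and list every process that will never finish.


The state is SAFE; one workable sequence: J1, J7, J9, J3, J6, J8.
Key observation: J1 is the earliest step where a requested resource binds exactly: need (2, 0, 2), pool (2, 0, 3) at its turn.
Step-by-step check:
  pool = (2, 0, 3)
  J1: need (2, 0, 2) fits (2, 0, 3); releases (1, 1, 1), pool now (3, 1, 4)
  J7: need (2, 1, 1) fits (3, 1, 4); releases (3, 1, 0), pool now (6, 2, 4)
  J9: need (6, 2, 4) fits (6, 2, 4); releases (0, 2, 1), pool now (6, 4, 5)
  J3: need (2, 2, 4) fits (6, 4, 5); releases (0, 2, 1), pool now (6, 6, 6)
  J6: need (5, 0, 2) fits (6, 6, 6); releases (0, 1, 0), pool now (6, 7, 6)
  J8: need (5, 4, 4) fits (6, 7, 6); releases (0, 1, 0), pool now (6, 8, 6)


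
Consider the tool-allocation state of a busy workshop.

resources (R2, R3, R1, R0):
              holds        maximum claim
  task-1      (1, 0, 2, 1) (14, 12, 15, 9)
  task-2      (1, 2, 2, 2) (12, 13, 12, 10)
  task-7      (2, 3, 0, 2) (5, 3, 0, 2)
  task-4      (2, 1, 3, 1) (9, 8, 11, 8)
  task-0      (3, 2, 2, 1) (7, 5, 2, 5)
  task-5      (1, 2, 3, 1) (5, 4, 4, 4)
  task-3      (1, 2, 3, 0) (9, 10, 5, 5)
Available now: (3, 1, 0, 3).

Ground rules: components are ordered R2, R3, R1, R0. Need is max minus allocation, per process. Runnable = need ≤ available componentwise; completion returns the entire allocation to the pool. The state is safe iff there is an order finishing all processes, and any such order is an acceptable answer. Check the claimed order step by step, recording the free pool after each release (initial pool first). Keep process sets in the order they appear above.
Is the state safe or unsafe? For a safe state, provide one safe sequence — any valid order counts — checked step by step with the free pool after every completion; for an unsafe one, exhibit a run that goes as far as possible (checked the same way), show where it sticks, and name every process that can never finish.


The state is SAFE; one workable sequence: task-7, task-0, task-5, task-3, task-4, task-2, task-1.
Key observation: the first exact fit in this order is task-7 — it needs (3, 0, 0, 0) with (3, 1, 0, 3) free, meeting a requested resource to the last unit.
Verifying each step:
  pool = (3, 1, 0, 3)
  task-7: need (3, 0, 0, 0) fits (3, 1, 0, 3); releases (2, 3, 0, 2), pool now (5, 4, 0, 5)
  task-0: need (4, 3, 0, 4) fits (5, 4, 0, 5); releases (3, 2, 2, 1), pool now (8, 6, 2, 6)
  task-5: need (4, 2, 1, 3) fits (8, 6, 2, 6); releases (1, 2, 3, 1), pool now (9, 8, 5, 7)
  task-3: need (8, 8, 2, 5) fits (9, 8, 5, 7); releases (1, 2, 3, 0), pool now (10, 10, 8, 7)
  task-4: need (7, 7, 8, 7) fits (10, 10, 8, 7); releases (2, 1, 3, 1), pool now (12, 11, 11, 8)
  task-2: need (11, 11, 10, 8) fits (12, 11, 11, 8); releases (1, 2, 2, 2), pool now (13, 13, 13, 10)
  task-1: need (13, 12, 13, 8) fits (13, 13, 13, 10); releases (1, 0, 2, 1), pool now (14, 13, 15, 11)


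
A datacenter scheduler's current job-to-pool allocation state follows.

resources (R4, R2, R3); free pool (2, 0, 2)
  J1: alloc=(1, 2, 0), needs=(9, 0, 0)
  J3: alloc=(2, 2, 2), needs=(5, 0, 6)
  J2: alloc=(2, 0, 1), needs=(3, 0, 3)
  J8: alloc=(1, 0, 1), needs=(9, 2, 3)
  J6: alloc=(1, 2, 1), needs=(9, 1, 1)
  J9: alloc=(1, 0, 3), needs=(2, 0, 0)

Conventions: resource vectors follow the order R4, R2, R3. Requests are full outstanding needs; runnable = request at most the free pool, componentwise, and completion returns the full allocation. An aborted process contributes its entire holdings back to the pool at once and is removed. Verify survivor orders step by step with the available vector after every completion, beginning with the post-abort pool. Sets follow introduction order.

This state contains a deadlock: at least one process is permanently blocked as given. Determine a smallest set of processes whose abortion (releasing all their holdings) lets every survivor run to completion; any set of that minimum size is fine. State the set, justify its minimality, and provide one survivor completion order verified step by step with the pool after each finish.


Minimum abort set: J1 and J6.
Key observation: the returned (2, 4, 1) from J1 and J6 is what brings J8 — unrunnable before, under any order — into play at step 4.
No one abort is enough; case by case: J1 alone leaves J8 blocked (short on R4); J3 alone leaves J1 blocked (short on R4); J2 alone leaves J1 blocked (short on R4); J8 alone leaves J1 blocked (short on R4); J6 alone leaves J1 blocked (short on R4); J9 alone leaves J1 blocked (short on R4).
One survivor order: J2, J9, J3, J8. Verifying each step (post-abort pool first):
  pool = (4, 4, 3)
  run J2 (needs (3, 0, 3), free (4, 4, 3)); after release of (2, 0, 1) the pool is (6, 4, 4)
  run J9 (needs (2, 0, 0), free (6, 4, 4)); after release of (1, 0, 3) the pool is (7, 4, 7)
  run J3 (needs (5, 0, 6), free (7, 4, 7)); after release of (2, 2, 2) the pool is (9, 6, 9)
  run J8 (needs (9, 2, 3), free (9, 6, 9)); after release of (1, 0, 1) the pool is (10, 6, 10)


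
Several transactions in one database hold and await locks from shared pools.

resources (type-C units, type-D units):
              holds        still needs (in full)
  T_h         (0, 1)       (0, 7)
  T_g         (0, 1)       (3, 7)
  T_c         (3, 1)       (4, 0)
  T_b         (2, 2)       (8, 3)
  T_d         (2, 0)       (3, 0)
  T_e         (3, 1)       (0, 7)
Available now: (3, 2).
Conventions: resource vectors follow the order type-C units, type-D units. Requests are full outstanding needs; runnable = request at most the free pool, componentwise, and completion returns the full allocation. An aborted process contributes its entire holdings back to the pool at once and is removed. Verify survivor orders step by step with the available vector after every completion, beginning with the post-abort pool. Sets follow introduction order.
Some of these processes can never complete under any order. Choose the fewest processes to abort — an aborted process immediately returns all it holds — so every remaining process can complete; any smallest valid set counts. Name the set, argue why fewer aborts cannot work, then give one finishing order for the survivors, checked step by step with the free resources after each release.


The answer: abort T_h and T_g.
Key observation: T_e was stuck for good until T_h and T_g gave back (0, 2); in the order shown it finishes at step 4.
Minimality, checking each single-abort alternative: T_h alone leaves T_g blocked (short on type-D units); T_g alone leaves T_h blocked (short on type-D units); T_c alone leaves T_h blocked (short on type-D units); T_b alone leaves T_h blocked (short on type-D units); T_d alone leaves T_h blocked (short on type-D units); T_e alone leaves T_h blocked (short on type-D units).
One survivor order: T_d, T_c, T_b, T_e. Walking it through (post-abort pool first):
  pool = (3, 4)
  T_d needs (3, 0) <= (3, 4) -> finishes; pool += (2, 0) = (5, 4)
  T_c needs (4, 0) <= (5, 4) -> finishes; pool += (3, 1) = (8, 5)
  T_b needs (8, 3) <= (8, 5) -> finishes; pool += (2, 2) = (10, 7)
  T_e needs (0, 7) <= (10, 7) -> finishes; pool += (3, 1) = (13, 8)


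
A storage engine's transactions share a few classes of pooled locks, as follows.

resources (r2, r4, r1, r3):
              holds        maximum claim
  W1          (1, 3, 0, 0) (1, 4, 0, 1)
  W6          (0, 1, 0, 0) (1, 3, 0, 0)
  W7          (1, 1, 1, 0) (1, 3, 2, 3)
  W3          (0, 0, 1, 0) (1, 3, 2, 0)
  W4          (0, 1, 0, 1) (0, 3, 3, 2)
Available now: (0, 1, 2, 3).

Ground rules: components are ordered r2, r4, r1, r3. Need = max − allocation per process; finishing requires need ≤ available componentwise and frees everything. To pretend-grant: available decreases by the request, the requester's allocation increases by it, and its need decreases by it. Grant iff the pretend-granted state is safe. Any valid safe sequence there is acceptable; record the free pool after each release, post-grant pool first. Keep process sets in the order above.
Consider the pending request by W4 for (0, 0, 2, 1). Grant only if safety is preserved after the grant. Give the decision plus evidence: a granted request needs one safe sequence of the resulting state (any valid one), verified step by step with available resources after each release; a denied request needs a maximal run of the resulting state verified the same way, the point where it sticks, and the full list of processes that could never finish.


DENY — the pretend-granted state is unsafe.
Key observation: r1 is the bottleneck — with W1, W6 done the pool holds (1, 5, 0, 2), short of every remaining need.
After a pretend grant, a maximal execution: W1, W6 — then nothing else fits. Walking it through:
  pool = (0, 1, 0, 2)
  W1 needs (0, 1, 0, 1) <= (0, 1, 0, 2) -> finishes; pool += (1, 3, 0, 0) = (1, 4, 0, 2)
  W6 needs (1, 2, 0, 0) <= (1, 4, 0, 2) -> finishes; pool += (0, 1, 0, 0) = (1, 5, 0, 2)
  blocked: W7 wants (0, 2, 1, 3), pool (1, 5, 0, 2) — not enough r1 and r3
  blocked: W3 wants (1, 3, 1, 0), pool (1, 5, 0, 2) — not enough r1
  blocked: W4 wants (0, 2, 1, 0), pool (1, 5, 0, 2) — not enough r1
Post-grant, the permanently blocked set is W7, W3 and W4.


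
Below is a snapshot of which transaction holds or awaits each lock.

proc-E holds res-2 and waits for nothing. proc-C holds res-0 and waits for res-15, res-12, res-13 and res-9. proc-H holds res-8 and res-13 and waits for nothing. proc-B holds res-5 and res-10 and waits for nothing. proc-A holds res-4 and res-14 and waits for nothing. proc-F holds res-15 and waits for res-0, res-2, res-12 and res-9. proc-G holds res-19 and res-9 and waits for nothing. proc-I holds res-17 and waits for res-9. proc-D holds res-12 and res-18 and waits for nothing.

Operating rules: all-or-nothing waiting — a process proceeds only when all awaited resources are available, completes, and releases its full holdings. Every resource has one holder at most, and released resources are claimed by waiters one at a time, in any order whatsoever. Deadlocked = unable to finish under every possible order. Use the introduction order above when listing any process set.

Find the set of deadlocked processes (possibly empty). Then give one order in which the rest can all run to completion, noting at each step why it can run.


The deadlocked set is proc-C and proc-F.
Key observation: the waits loop around proc-C -> proc-F -> proc-C with no way out; no other process is dragged down with it.
The rest can finish in the order proc-A, proc-B, proc-G, proc-I, proc-E, proc-H, proc-D.
Walking it through:
  run proc-A (it waits on nothing); releases res-4 and res-14
  run proc-B (it waits on nothing); releases res-5 and res-10
  run proc-G (it waits on nothing); releases res-19 and res-9
  run proc-I (all its waits — res-9 — are resolved); releases res-17
  run proc-E (it waits on nothing); releases res-2
  run proc-H (it waits on nothing); releases res-8 and res-13
  run proc-D (it waits on nothing); releases res-12 and res-18


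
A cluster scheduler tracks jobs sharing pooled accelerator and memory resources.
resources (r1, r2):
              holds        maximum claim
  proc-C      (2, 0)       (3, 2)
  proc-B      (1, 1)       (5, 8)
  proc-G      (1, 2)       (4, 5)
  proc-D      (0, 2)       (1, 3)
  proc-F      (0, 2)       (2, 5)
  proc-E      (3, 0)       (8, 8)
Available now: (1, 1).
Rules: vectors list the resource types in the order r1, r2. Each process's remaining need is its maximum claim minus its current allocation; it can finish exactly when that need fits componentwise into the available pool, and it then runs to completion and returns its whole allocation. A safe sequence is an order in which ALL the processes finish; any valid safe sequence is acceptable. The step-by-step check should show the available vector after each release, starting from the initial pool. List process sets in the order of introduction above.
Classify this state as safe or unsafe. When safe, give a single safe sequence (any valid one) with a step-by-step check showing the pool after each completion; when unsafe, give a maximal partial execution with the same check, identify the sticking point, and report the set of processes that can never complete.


The state is SAFE; one workable sequence: proc-D, proc-C, proc-G, proc-F, proc-B, proc-E.
Key observation: the order's first zero-slack moment is proc-D ((1, 1) needed, (1, 1) free — a requested resource with nothing to spare).
Check, step by step:
  pool = (1, 1)
  proc-D needs (1, 1) <= (1, 1) -> finishes; pool += (0, 2) = (1, 3)
  proc-C needs (1, 2) <= (1, 3) -> finishes; pool += (2, 0) = (3, 3)
  proc-G needs (3, 3) <= (3, 3) -> finishes; pool += (1, 2) = (4, 5)
  proc-F needs (2, 3) <= (4, 5) -> finishes; pool += (0, 2) = (4, 7)
  proc-B needs (4, 7) <= (4, 7) -> finishes; pool += (1, 1) = (5, 8)
  proc-E needs (5, 8) <= (5, 8) -> finishes; pool += (3, 0) = (8, 8)


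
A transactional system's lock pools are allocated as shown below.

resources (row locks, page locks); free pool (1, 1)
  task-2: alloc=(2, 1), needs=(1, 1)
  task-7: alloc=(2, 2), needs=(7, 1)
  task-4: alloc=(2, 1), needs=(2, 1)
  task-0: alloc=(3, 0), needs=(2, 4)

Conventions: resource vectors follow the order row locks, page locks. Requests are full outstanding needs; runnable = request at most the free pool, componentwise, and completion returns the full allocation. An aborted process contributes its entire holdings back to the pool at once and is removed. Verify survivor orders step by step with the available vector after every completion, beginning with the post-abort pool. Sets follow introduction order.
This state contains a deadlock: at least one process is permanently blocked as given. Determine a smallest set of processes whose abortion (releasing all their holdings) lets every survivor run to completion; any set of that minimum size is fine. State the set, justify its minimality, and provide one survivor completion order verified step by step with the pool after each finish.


The answer: abort task-7.
Key observation: aborting task-7 returns (2, 2), and task-0 — hopeless before — runs at step 3 with the returned capacity in the pool.
Why nothing smaller works: aborting no one leaves the state deadlocked as given.
The survivors complete as task-2, task-4, task-0. Check, step by step (starting from the post-abort pool):
  pool = (3, 3)
  task-2 needs (1, 1) <= (3, 3) -> finishes; pool += (2, 1) = (5, 4)
  task-4 needs (2, 1) <= (5, 4) -> finishes; pool += (2, 1) = (7, 5)
  task-0 needs (2, 4) <= (7, 5) -> finishes; pool += (3, 0) = (10, 5)


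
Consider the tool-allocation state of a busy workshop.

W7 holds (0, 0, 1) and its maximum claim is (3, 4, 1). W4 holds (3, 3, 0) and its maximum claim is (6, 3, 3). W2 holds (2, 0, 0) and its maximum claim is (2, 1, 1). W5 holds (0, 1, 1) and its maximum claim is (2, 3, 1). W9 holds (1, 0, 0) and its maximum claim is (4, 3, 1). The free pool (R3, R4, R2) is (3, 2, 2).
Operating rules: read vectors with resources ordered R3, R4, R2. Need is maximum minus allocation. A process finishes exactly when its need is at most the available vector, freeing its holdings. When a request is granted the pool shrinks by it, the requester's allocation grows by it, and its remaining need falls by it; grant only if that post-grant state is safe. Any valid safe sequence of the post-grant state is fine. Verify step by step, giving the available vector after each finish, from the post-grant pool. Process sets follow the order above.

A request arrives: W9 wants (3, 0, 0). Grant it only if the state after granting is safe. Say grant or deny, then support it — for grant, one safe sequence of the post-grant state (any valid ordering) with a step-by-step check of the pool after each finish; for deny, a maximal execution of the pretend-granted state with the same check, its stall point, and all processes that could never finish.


GRANT: granting preserves safety; a valid post-grant sequence is W2, W5, W9, W4, W7.
Key observation: the transfer keeps a workable pool ((0, 2, 2)); W2 starts the safe sequence.
Check on the post-grant state, step by step:
  pool = (0, 2, 2)
  run W2 (needs (0, 1, 1), free (0, 2, 2)); after release of (2, 0, 0) the pool is (2, 2, 2)
  run W5 (needs (2, 2, 0), free (2, 2, 2)); after release of (0, 1, 1) the pool is (2, 3, 3)
  run W9 (needs (0, 3, 1), free (2, 3, 3)); after release of (4, 0, 0) the pool is (6, 3, 3)
  run W4 (needs (3, 0, 3), free (6, 3, 3)); after release of (3, 3, 0) the pool is (9, 6, 3)
  run W7 (needs (3, 4, 0), free (9, 6, 3)); after release of (0, 0, 1) the pool is (9, 6, 4)


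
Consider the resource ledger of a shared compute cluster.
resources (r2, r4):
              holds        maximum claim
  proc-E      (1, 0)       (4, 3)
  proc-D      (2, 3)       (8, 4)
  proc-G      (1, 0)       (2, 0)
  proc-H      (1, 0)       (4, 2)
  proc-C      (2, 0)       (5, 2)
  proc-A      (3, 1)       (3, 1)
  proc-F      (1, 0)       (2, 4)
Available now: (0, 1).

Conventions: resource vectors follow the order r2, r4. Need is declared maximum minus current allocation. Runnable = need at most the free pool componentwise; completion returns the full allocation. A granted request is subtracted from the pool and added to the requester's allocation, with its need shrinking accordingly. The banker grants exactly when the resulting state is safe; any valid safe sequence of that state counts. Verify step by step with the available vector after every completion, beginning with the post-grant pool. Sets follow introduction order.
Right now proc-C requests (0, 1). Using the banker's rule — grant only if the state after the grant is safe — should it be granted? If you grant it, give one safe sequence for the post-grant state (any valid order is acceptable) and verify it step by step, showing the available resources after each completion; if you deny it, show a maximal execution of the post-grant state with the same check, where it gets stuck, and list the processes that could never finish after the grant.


GRANT: granting preserves safety; a valid post-grant sequence is proc-A, proc-C, proc-G, proc-H, proc-D, proc-F, proc-E.
Key observation: the grant leaves (0, 0) free — enough for proc-A, whose release restarts the cascade.
Verifying the post-grant state step by step:
  pool = (0, 0)
  run proc-A (needs (0, 0), free (0, 0)); after release of (3, 1) the pool is (3, 1)
  run proc-C (needs (3, 1), free (3, 1)); after release of (2, 1) the pool is (5, 2)
  run proc-G (needs (1, 0), free (5, 2)); after release of (1, 0) the pool is (6, 2)
  run proc-H (needs (3, 2), free (6, 2)); after release of (1, 0) the pool is (7, 2)
  run proc-D (needs (6, 1), free (7, 2)); after release of (2, 3) the pool is (9, 5)
  run proc-F (needs (1, 4), free (9, 5)); after release of (1, 0) the pool is (10, 5)
  run proc-E (needs (3, 3), free (10, 5)); after release of (1, 0) the pool is (11, 5)


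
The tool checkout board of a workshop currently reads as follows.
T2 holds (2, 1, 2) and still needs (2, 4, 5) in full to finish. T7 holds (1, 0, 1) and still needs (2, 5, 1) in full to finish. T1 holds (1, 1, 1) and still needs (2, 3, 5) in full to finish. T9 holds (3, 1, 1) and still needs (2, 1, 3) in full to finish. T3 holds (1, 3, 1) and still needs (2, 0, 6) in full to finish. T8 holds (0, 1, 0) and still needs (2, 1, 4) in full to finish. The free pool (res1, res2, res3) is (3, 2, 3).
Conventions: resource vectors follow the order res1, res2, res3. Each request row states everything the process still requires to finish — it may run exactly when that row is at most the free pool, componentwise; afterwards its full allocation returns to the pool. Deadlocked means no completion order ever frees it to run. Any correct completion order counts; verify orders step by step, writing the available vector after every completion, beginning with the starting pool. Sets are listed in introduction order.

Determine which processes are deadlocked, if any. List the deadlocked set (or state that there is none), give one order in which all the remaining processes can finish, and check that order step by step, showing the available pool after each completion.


Deadlocked: T2, T7, T1 and T3.
Key observation: after T9, T8 the pool peaks at (6, 4, 4), and each blocked process is short somewhere: T2 on res3; T7 on res2; T1 on res3; T3 on res3.
A valid finishing order for the others: T9, T8. Walking it through:
  pool = (3, 2, 3)
  T9: need (2, 1, 3) fits (3, 2, 3); releases (3, 1, 1), pool now (6, 3, 4)
  T8: need (2, 1, 4) fits (6, 3, 4); releases (0, 1, 0), pool now (6, 4, 4)
The blocked processes can never fit:
  T2 cannot run: need (2, 4, 5) vs free (6, 4, 4) (insufficient res3)
  T7 cannot run: need (2, 5, 1) vs free (6, 4, 4) (insufficient res2)
  T1 cannot run: need (2, 3, 5) vs free (6, 4, 4) (insufficient res3)
  T3 cannot run: need (2, 0, 6) vs free (6, 4, 4) (insufficient res3)


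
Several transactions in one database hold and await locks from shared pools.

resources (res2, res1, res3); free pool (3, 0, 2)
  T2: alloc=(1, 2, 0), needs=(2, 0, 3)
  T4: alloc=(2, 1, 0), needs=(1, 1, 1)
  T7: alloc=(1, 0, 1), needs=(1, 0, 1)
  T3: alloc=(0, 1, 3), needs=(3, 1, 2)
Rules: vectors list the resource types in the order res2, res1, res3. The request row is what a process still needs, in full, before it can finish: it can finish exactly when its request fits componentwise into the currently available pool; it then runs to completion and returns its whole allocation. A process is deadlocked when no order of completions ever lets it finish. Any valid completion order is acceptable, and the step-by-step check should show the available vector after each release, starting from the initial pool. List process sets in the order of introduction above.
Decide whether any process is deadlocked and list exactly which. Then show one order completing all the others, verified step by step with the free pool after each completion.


The deadlocked set is empty.
Key observation: beginning at T7, releases accumulate fast enough that every process eventually fits.
One completion order for the rest: T7, T2, T4, T3. Check, step by step:
  pool = (3, 0, 2)
  T7: need (1, 0, 1) fits (3, 0, 2); releases (1, 0, 1), pool now (4, 0, 3)
  T2: need (2, 0, 3) fits (4, 0, 3); releases (1, 2, 0), pool now (5, 2, 3)
  T4: need (1, 1, 1) fits (5, 2, 3); releases (2, 1, 0), pool now (7, 3, 3)
  T3: need (3, 1, 2) fits (7, 3, 3); releases (0, 1, 3), pool now (7, 4, 6)


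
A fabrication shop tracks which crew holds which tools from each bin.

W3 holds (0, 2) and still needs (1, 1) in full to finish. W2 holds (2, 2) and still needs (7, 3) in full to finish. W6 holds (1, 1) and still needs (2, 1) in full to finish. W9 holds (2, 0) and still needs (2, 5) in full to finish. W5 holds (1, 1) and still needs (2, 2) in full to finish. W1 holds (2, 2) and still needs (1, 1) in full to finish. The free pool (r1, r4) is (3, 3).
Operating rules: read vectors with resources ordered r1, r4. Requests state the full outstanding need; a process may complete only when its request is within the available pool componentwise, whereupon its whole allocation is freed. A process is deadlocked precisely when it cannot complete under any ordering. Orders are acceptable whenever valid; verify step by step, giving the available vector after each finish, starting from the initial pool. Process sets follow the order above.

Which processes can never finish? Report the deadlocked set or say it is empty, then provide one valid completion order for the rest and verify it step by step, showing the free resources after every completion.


Nothing here is deadlocked.
Key observation: W3 can run right away; the returned allocation unlocks the remaining processes in turn.
The rest can finish in the order W3, W1, W6, W9, W5, W2. Check, step by step:
  pool = (3, 3)
  W3 needs (1, 1) <= (3, 3) -> finishes; pool += (0, 2) = (3, 5)
  W1 needs (1, 1) <= (3, 5) -> finishes; pool += (2, 2) = (5, 7)
  W6 needs (2, 1) <= (5, 7) -> finishes; pool += (1, 1) = (6, 8)
  W9 needs (2, 5) <= (6, 8) -> finishes; pool += (2, 0) = (8, 8)
  W5 needs (2, 2) <= (8, 8) -> finishes; pool += (1, 1) = (9, 9)
  W2 needs (7, 3) <= (9, 9) -> finishes; pool += (2, 2) = (11, 11)


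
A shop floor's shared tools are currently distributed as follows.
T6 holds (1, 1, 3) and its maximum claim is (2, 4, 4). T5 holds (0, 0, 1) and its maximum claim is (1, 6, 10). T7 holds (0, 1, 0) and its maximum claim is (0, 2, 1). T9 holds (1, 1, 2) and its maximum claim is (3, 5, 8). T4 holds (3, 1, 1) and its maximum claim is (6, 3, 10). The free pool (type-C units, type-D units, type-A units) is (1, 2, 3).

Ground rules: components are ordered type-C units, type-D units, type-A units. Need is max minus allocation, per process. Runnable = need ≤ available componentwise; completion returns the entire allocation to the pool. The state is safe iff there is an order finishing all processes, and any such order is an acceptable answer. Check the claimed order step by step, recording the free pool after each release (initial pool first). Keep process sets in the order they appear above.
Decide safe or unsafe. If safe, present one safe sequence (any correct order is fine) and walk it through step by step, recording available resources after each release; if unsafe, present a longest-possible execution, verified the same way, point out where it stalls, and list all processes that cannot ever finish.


UNSAFE.
Key observation: type-A units is the bottleneck — with T7, T6, T9 done the pool holds (3, 5, 8), short of every remaining need.
Going as far as possible: T7, T6, T9; after that, nothing fits. Walking it through:
  pool = (1, 2, 3)
  run T7 (needs (0, 1, 1), free (1, 2, 3)); after release of (0, 1, 0) the pool is (1, 3, 3)
  run T6 (needs (1, 3, 1), free (1, 3, 3)); after release of (1, 1, 3) the pool is (2, 4, 6)
  run T9 (needs (2, 4, 6), free (2, 4, 6)); after release of (1, 1, 2) the pool is (3, 5, 8)
  blocked: T5 wants (1, 6, 9), pool (3, 5, 8) — not enough type-D units and type-A units
  blocked: T4 wants (3, 2, 9), pool (3, 5, 8) — not enough type-A units
Permanently blocked: T5 and T4.


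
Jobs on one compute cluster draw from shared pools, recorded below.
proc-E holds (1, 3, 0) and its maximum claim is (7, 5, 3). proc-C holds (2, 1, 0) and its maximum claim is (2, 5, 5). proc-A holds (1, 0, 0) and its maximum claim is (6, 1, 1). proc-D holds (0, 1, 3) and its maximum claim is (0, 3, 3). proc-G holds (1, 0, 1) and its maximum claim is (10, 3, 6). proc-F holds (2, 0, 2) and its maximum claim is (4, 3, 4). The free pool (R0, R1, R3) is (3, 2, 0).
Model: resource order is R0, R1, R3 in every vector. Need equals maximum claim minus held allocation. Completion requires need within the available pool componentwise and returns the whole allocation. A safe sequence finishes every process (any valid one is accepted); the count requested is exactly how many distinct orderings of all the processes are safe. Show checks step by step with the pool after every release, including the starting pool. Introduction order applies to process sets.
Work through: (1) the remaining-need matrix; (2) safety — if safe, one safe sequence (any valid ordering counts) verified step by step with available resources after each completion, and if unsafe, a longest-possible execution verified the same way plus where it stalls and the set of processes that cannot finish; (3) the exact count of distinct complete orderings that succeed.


(1) Need matrix, components ordered R0, R1, R3:
  proc-E: (6, 2, 3)
  proc-C: (0, 4, 5)
  proc-A: (5, 1, 1)
  proc-D: (0, 2, 0)
  proc-G: (9, 3, 5)
  proc-F: (2, 3, 2)
(2) SAFE. One safe sequence: proc-D, proc-F, proc-A, proc-E, proc-C, proc-G.
Key observation: proc-D is the earliest step where a requested resource binds exactly: need (0, 2, 0), pool (3, 2, 0) at its turn.
Step-by-step check:
  pool = (3, 2, 0)
  run proc-D (needs (0, 2, 0), free (3, 2, 0)); after release of (0, 1, 3) the pool is (3, 3, 3)
  run proc-F (needs (2, 3, 2), free (3, 3, 3)); after release of (2, 0, 2) the pool is (5, 3, 5)
  run proc-A (needs (5, 1, 1), free (5, 3, 5)); after release of (1, 0, 0) the pool is (6, 3, 5)
  run proc-E (needs (6, 2, 3), free (6, 3, 5)); after release of (1, 3, 0) the pool is (7, 6, 5)
  run proc-C (needs (0, 4, 5), free (7, 6, 5)); after release of (2, 1, 0) the pool is (9, 7, 5)
  run proc-G (needs (9, 3, 5), free (9, 7, 5)); after release of (1, 0, 1) the pool is (10, 7, 6)
(3) Precisely 1 of the possible complete orderings is a safe sequence.


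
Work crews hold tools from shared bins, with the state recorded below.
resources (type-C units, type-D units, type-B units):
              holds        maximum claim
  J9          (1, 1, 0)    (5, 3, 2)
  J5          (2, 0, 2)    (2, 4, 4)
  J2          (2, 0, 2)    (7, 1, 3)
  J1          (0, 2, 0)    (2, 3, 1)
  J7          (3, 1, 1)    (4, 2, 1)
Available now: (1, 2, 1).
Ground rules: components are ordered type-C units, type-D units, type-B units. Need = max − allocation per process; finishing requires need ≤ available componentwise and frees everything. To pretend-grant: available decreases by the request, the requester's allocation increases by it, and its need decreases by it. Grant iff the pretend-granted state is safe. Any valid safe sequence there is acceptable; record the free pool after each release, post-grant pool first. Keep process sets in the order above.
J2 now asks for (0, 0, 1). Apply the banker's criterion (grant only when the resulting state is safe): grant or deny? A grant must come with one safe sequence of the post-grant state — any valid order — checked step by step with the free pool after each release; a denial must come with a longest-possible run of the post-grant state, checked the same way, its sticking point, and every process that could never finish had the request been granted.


DENY — the pretend-granted state is unsafe.
Key observation: after J7, J1 the pool peaks at (4, 5, 1), and each blocked process is short somewhere: J9 on type-B units; J5 on type-B units; J2 on type-C units.
On the post-grant state, J7, J1 is a maximal run — nothing extends it. Verifying each step:
  pool = (1, 2, 0)
  run J7 (needs (1, 1, 0), free (1, 2, 0)); after release of (3, 1, 1) the pool is (4, 3, 1)
  run J1 (needs (2, 1, 1), free (4, 3, 1)); after release of (0, 2, 0) the pool is (4, 5, 1)
  J9 still needs (4, 2, 2) but only (4, 5, 1) is free — short on type-B units
  J5 still needs (0, 4, 2) but only (4, 5, 1) is free — short on type-B units
  J2 still needs (5, 1, 0) but only (4, 5, 1) is free — short on type-C units
Had the request been granted, J9, J5 and J2 could never finish.


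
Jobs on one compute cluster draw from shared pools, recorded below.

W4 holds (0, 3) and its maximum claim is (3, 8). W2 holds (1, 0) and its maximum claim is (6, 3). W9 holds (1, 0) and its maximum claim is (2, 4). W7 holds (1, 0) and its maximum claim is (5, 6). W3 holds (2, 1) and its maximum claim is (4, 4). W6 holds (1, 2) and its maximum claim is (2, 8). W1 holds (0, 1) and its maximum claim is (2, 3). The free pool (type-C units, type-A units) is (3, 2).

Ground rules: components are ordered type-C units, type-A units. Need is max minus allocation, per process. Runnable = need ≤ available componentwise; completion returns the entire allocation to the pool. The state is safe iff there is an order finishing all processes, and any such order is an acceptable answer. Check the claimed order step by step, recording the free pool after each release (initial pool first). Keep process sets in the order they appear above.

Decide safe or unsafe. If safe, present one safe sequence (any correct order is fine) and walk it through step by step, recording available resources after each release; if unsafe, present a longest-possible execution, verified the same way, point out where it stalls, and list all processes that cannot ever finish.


UNSAFE — no complete ordering exists.
Key observation: W1, W3, W2, W9 can finish, but then (7, 4) is all there is, and the blocked group's type-A units demands exceed it.
Going as far as possible: W1, W3, W2, W9; after that, nothing fits. Check, step by step:
  pool = (3, 2)
  W1 needs (2, 2) <= (3, 2) -> finishes; pool += (0, 1) = (3, 3)
  W3 needs (2, 3) <= (3, 3) -> finishes; pool += (2, 1) = (5, 4)
  W2 needs (5, 3) <= (5, 4) -> finishes; pool += (1, 0) = (6, 4)
  W9 needs (1, 4) <= (6, 4) -> finishes; pool += (1, 0) = (7, 4)
  W4 still needs (3, 5) but only (7, 4) is free — short on type-A units
  W7 still needs (4, 6) but only (7, 4) is free — short on type-A units
  W6 still needs (1, 6) but only (7, 4) is free — short on type-A units
Never able to finish: W4, W7 and W6.


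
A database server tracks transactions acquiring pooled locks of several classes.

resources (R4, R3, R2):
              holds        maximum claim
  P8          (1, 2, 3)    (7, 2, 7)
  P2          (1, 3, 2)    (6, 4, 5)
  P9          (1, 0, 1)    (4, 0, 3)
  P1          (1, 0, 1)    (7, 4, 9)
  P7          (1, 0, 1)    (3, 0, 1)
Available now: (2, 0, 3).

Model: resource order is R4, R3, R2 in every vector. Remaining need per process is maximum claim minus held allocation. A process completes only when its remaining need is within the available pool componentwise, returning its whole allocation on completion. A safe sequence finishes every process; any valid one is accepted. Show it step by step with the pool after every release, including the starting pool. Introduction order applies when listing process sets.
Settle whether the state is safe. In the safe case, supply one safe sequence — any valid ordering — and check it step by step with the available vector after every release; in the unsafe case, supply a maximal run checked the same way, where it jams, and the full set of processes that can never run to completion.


UNSAFE — no complete ordering exists.
Key observation: once P7, P9 finish, the pool peaks at (4, 0, 5) — and every remaining process still needs more R4 than that.
The run P7, P9 cannot be extended any further. Walking it through:
  pool = (2, 0, 3)
  P7: need (2, 0, 0) fits (2, 0, 3); releases (1, 0, 1), pool now (3, 0, 4)
  P9: need (3, 0, 2) fits (3, 0, 4); releases (1, 0, 1), pool now (4, 0, 5)
  blocked: P8 wants (6, 0, 4), pool (4, 0, 5) — not enough R4
  blocked: P2 wants (5, 1, 3), pool (4, 0, 5) — not enough R4 and R3
  blocked: P1 wants (6, 4, 8), pool (4, 0, 5) — not enough R4, R3 and R2
Permanently blocked: P8, P2 and P1.


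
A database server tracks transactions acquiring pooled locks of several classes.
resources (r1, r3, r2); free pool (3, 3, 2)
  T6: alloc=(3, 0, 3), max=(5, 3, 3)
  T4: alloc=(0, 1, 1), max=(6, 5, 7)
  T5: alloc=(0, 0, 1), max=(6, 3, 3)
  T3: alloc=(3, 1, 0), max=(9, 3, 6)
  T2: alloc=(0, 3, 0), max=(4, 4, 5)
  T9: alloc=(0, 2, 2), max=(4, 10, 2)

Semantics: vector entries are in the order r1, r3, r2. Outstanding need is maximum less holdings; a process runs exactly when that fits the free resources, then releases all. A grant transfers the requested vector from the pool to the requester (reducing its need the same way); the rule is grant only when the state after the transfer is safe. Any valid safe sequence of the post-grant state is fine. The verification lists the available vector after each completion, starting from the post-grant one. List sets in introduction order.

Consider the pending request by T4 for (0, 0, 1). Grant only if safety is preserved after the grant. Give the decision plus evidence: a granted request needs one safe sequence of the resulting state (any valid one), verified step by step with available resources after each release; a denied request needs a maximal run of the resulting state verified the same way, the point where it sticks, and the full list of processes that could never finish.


GRANT: granting preserves safety; a valid post-grant sequence is T6, T5, T2, T4, T3, T9.
Key observation: with (3, 3, 1) left after the transfer, T6 can run at once — the state stays safe.
Verifying the post-grant state step by step:
  pool = (3, 3, 1)
  T6: need (2, 3, 0) fits (3, 3, 1); releases (3, 0, 3), pool now (6, 3, 4)
  T5: need (6, 3, 2) fits (6, 3, 4); releases (0, 0, 1), pool now (6, 3, 5)
  T2: need (4, 1, 5) fits (6, 3, 5); releases (0, 3, 0), pool now (6, 6, 5)
  T4: need (6, 4, 5) fits (6, 6, 5); releases (0, 1, 2), pool now (6, 7, 7)
  T3: need (6, 2, 6) fits (6, 7, 7); releases (3, 1, 0), pool now (9, 8, 7)
  T9: need (4, 8, 0) fits (9, 8, 7); releases (0, 2, 2), pool now (9, 10, 9)


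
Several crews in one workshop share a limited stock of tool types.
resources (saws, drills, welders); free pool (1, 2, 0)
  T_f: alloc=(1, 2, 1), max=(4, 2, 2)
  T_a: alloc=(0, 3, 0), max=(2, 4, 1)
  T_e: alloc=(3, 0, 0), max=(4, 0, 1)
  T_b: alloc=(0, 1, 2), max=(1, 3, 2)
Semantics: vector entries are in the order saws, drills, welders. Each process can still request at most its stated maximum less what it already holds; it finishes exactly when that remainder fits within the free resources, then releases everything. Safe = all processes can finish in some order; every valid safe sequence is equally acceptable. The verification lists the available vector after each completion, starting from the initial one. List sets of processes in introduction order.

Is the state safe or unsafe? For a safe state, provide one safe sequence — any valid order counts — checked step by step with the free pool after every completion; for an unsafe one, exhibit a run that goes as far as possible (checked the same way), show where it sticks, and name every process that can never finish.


SAFE, for example via the order T_b, T_e, T_a, T_f.
Key observation: at T_b the run first touches a limit — (1, 2, 0) against (1, 2, 0), exact on a resource it actually requests.
Walking it through:
  pool = (1, 2, 0)
  T_b needs (1, 2, 0) <= (1, 2, 0) -> finishes; pool += (0, 1, 2) = (1, 3, 2)
  T_e needs (1, 0, 1) <= (1, 3, 2) -> finishes; pool += (3, 0, 0) = (4, 3, 2)
  T_a needs (2, 1, 1) <= (4, 3, 2) -> finishes; pool += (0, 3, 0) = (4, 6, 2)
  T_f needs (3, 0, 1) <= (4, 6, 2) -> finishes; pool += (1, 2, 1) = (5, 8, 3)
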